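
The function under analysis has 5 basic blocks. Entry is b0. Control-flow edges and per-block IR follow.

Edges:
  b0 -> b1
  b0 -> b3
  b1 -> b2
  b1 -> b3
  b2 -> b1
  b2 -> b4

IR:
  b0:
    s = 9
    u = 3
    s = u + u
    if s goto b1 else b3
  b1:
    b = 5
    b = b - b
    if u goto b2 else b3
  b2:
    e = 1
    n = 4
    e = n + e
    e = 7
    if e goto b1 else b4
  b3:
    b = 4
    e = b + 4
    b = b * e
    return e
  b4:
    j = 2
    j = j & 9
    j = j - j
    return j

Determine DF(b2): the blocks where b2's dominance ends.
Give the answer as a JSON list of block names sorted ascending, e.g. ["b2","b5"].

idom tree: b1←b0 b2←b1 b3←b0 b4←b2
Dom at joins:
  b1: preds {b0,b2}: {b0} ∩ {b0,b1,b2} = {b0}; idom=b0
  b3: preds {b0,b1}: {b0} ∩ {b0,b1} = {b0}; idom=b0

DF derivation:
  b1←b0: walk · to b0
  b1←b2: walk b2→b1 to b0
  b3←b0: walk · to b0
  b3←b1: walk b1 to b0
  b0 → ∅
  b1 → {b1,b3}
  b2 → {b1}
  b3 → ∅
  b4 → ∅

DF(b2) = ["b1"]

Answer: ["b1"]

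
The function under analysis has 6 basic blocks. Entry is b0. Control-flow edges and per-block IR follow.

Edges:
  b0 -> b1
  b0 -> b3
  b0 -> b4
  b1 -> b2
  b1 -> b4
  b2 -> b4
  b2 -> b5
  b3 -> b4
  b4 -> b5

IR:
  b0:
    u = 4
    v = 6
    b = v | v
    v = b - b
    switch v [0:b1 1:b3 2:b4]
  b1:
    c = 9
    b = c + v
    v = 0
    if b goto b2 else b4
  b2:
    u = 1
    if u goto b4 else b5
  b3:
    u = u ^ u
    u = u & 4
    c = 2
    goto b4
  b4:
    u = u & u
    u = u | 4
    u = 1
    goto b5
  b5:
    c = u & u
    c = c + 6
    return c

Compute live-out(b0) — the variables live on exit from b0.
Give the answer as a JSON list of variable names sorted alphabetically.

Answer: ["u", "v"]

Analysis:
def/use:
  b0: {b,u,v} / ∅
  b1: {b,c,v} / {v}
  b2: {u} / ∅
  b3: {c,u} / {u}
  b4: {u} / {u}
  b5: {c} / {u}

Live sets:
  live b0: ∅→{u,v}
  live b1: {u,v}→{u}
  live b2: ∅→{u}
  live b3: {u}→{u}
  live b4: {u}→{u}
  live b5: {u}→∅

live-out(b0) = ["u", "v"]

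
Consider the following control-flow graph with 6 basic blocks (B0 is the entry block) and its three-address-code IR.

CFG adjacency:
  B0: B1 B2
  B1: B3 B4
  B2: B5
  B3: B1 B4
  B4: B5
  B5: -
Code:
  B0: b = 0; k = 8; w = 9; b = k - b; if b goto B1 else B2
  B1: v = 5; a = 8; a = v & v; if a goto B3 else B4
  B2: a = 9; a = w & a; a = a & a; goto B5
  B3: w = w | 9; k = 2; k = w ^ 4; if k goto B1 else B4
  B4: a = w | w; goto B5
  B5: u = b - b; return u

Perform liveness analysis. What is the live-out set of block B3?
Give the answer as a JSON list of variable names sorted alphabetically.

Answer: ["b", "w"]

Derivation:
def/use:
  B0: {b,k,w} / ∅
  B1: {a,v} / ∅
  B2: {a} / {w}
  B3: {k,w} / {w}
  B4: {a} / {w}
  B5: {u} / {b}

Backward fixpoint:
  B0: in=∅ out={b,w}
  B1: in={b,w} out={b,w}
  B2: in={b,w} out={b}
  B3: in={b,w} out={b,w}
  B4: in={b,w} out={b}
  B5: in={b} out=∅

live-out(B3) = ["b", "w"]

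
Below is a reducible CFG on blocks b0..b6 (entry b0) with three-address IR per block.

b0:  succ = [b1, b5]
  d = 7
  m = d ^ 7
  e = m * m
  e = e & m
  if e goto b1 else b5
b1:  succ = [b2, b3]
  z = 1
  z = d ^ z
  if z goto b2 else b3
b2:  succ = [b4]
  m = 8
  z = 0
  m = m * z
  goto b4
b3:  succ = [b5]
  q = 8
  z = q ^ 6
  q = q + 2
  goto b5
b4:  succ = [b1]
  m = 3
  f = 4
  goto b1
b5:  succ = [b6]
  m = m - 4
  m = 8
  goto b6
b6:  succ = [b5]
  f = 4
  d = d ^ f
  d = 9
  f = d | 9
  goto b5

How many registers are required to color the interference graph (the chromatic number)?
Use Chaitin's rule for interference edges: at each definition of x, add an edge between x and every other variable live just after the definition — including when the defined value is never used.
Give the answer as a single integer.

Answer: 4

Working:
def/use:
  b0: {d,e,m} / ∅
  b1: {z} / {d}
  b2: {m,z} / ∅
  b3: {q,z} / ∅
  b4: {f,m} / ∅
  b5: {m} / {m}
  b6: {d,f} / {d}

Backward fixpoint:
  b0: in=∅ out={d,m}
  b1: in={d,m} out={d,m}
  b2: in={d} out={d}
  b3: in={d,m} out={d,m}
  b4: in={d} out={d,m}
  b5: in={d,m} out={d,m}
  b6: in={d,m} out={d,m}

Interfere edges:
  d — {e,f,m,q,z}
  e — {d,m}
  f — {d,m}
  m — {d,e,f,q,z}
  q — {d,m,z}
  z — {d,m,q}

Colouring:
  clique {d,m,q,z} ⇒ need ≥ 4
  4-colouring: r0={d}  r1={m}  r2={e,f,q}  r3={z}
  χ = 4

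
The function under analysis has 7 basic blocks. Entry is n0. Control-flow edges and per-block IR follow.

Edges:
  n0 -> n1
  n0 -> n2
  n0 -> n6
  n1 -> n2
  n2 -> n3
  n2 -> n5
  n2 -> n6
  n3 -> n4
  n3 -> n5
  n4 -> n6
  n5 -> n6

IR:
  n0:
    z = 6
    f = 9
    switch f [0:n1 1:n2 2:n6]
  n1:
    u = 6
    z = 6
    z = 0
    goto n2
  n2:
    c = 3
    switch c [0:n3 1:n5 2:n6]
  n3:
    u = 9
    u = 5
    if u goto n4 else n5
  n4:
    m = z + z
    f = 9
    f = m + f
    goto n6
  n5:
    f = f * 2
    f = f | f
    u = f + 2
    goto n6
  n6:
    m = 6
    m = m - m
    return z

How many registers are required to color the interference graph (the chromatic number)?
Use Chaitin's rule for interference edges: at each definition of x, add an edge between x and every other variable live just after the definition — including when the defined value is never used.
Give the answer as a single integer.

Block summaries:
  n0 def {f,z} use ∅
  n1 def {u,z} use ∅
  n2 def {c} use ∅
  n3 def {u} use ∅
  n4 def {f,m} use {z}
  n5 def {f,u} use {f}
  n6 def {m} use {z}

Live sets:
  live n0: ∅→{f,z}
  live n1: {f}→{f,z}
  live n2: {f,z}→{f,z}
  live n3: {f,z}→{f,z}
  live n4: {z}→{z}
  live n5: {f,z}→{z}
  live n6: {z}→∅

Conflict graph:
  c: {f,z}
  f: {c,m,u,z}
  m: {f,z}
  u: {f,z}
  z: {c,f,m,u}

Registers:
  lower bound: {c,f,z} mutually conflict ⇒ χ ≥ 3
  assign c→r2 f→r0 m→r2 u→r2 z→r1 — no edge inside a register ⇒ χ ≤ 3
  χ = 3

Answer: 3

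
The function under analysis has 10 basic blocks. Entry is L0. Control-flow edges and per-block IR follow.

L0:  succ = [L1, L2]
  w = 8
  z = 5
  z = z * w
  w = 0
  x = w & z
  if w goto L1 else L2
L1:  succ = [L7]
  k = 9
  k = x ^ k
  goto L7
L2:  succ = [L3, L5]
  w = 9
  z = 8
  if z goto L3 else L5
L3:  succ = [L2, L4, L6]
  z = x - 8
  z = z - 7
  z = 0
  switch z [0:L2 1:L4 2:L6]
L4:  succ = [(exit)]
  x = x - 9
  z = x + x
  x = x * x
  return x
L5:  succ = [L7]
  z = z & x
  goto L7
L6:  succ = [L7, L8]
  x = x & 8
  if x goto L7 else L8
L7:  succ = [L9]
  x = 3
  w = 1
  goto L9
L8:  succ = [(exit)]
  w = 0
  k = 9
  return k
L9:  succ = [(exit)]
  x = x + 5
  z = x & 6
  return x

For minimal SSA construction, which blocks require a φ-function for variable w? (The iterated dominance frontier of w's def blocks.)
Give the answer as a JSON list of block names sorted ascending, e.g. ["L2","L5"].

idom tree: L1←L0 L2←L0 L3←L2 L4←L3 L5←L2 L6←L3 L7←L0 L8←L6 L9←L7
Dom∩ at merges:
  L2: preds {L0,L3}: {L0} ∩ {L0,L2,L3} = {L0}; idom=L0
  L7: preds {L1,L5,L6}: {L0,L1} ∩ {L0,L2,L5} ∩ {L0,L2,L3,L6} = {L0}; idom=L0

DF derivation:
  join L2 pred L0: · stop@L0
  join L2 pred L3: L3→L2 stop@L0
  join L7 pred L1: L1 stop@L0
  join L7 pred L5: L5→L2 stop@L0
  join L7 pred L6: L6→L3→L2 stop@L0
  DF(L0)=∅
  DF(L1)={L7}
  DF(L2)={L2,L7}
  DF(L3)={L2,L7}
  DF(L4)=∅
  DF(L5)={L7}
  DF(L6)={L7}
  DF(L7)=∅
  DF(L8)=∅
  DF(L9)=∅

φ for w: defs {L0,L2,L7,L8}
  DF⁺ = {L2,L7}

Answer: ["L2", "L7"]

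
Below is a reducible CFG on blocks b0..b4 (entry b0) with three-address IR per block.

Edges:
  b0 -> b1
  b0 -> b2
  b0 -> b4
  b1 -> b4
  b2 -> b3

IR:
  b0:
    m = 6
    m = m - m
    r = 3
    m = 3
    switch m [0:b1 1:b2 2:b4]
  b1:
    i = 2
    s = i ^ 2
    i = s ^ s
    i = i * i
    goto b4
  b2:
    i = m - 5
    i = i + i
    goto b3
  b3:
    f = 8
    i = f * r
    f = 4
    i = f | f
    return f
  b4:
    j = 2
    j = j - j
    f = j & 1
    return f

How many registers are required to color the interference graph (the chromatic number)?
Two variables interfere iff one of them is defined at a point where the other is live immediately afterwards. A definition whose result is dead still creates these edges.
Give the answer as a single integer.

Answer: 3

Derivation:
Per-block:
  b0: {m,r} / ∅
  b1: {i,s} / ∅
  b2: {i} / {m}
  b3: {f,i} / {r}
  b4: {f,j} / ∅

Backward fixpoint:
  b0 li=∅ lo={m,r}
  b1 li=∅ lo=∅
  b2 li={m,r} lo={r}
  b3 li={r} lo=∅
  b4 li=∅ lo=∅

Conflict graph:
  f↔{i,r}
  i↔{f,r}
  j↔∅
  m↔{r}
  r↔{f,i,m}
  s↔∅

Chromatic number:
  {f,i,r} pairwise interfere (3-clique) ⇒ χ ≥ 3
  assign f→c1 i→c2 j→c0 m→c1 r→c0 s→c0 — no edge inside a register ⇒ χ ≤ 3
  χ = 3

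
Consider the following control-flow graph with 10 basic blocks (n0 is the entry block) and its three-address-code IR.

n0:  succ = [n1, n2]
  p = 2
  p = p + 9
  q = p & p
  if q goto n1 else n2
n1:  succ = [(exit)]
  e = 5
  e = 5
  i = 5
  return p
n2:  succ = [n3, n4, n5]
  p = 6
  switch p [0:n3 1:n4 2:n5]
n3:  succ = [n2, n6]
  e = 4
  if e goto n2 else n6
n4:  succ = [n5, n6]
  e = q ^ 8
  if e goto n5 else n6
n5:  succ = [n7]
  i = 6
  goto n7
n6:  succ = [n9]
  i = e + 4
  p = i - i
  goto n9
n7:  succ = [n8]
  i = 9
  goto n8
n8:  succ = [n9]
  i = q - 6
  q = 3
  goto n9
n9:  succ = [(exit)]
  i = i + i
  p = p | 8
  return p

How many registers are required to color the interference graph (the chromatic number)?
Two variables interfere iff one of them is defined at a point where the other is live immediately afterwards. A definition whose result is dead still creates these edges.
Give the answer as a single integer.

Answer: 3

Working:
def/use:
  n0: def={p,q} ue=∅
  n1: def={e,i} ue={p}
  n2: def={p} ue=∅
  n3: def={e} ue=∅
  n4: def={e} ue={q}
  n5: def={i} ue=∅
  n6: def={i,p} ue={e}
  n7: def={i} ue=∅
  n8: def={i,q} ue={q}
  n9: def={i,p} ue={i,p}

Live sets:
  live n0: ∅→{p,q}
  live n1: {p}→∅
  live n2: {q}→{p,q}
  live n3: {q}→{e,q}
  live n4: {p,q}→{e,p,q}
  live n5: {p,q}→{p,q}
  live n6: {e}→{i,p}
  live n7: {p,q}→{p,q}
  live n8: {p,q}→{i,p}
  live n9: {i,p}→∅

Interfere edges:
  e: {p,q}
  i: {p,q}
  p: {e,i,q}
  q: {e,i,p}

Chromatic number:
  clique {e,p,q} ⇒ need ≥ 3
  3-colouring: c0={p}  c1={q}  c2={e,i}
  χ = 3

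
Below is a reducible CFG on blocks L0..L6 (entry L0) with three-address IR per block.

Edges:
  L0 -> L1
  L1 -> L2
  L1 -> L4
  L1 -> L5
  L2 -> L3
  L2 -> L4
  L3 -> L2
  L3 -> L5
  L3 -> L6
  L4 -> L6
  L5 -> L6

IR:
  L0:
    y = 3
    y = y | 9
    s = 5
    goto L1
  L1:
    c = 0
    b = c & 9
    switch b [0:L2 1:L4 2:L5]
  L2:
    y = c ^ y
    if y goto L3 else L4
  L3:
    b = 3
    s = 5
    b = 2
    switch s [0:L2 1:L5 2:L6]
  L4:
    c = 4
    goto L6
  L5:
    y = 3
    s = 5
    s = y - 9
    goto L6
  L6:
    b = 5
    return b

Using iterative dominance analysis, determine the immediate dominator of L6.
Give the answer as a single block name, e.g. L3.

Answer: L1

Working:
idom tree: L1←L0 L2←L1 L3←L2 L4←L1 L5←L1 L6←L1
Join-block Dom:
  L2: preds {L1,L3}: {L0,L1} ∩ {L0,L1,L2,L3} = {L0,L1}; idom=L1
  L4: preds {L1,L2}: {L0,L1} ∩ {L0,L1,L2} = {L0,L1}; idom=L1
  L5: preds {L1,L3}: {L0,L1} ∩ {L0,L1,L2,L3} = {L0,L1}; idom=L1
  L6: preds {L3,L4,L5}: {L0,L1,L2,L3} ∩ {L0,L1,L4} ∩ {L0,L1,L5} = {L0,L1}; idom=L1

idom(L6) = L1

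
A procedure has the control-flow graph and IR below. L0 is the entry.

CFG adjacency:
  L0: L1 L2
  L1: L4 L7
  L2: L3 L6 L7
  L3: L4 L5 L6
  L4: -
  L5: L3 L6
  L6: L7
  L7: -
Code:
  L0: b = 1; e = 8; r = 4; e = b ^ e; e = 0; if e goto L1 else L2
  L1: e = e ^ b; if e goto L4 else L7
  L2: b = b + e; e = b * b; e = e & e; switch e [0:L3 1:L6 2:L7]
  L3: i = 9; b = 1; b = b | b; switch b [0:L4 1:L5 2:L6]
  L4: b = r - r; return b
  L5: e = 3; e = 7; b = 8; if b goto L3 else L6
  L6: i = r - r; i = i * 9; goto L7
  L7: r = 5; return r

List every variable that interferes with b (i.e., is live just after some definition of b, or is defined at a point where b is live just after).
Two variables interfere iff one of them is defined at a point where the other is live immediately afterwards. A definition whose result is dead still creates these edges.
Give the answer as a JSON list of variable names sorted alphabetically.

Answer: ["e", "r"]

Working:
def/use:
  L0: {b,e,r} / ∅
  L1: {e} / {b,e}
  L2: {b,e} / {b,e}
  L3: {b,i} / ∅
  L4: {b} / {r}
  L5: {b,e} / ∅
  L6: {i} / {r}
  L7: {r} / ∅

Liveness:
  live L0: ∅→{b,e,r}
  live L1: {b,e,r}→{r}
  live L2: {b,e,r}→{r}
  live L3: {r}→{r}
  live L4: {r}→∅
  live L5: {r}→{r}
  live L6: {r}→∅
  live L7: ∅→∅

Interfere edges:
  b↔{e,r}
  e↔{b,r}
  i↔{r}
  r↔{b,e,i}

N(b) = ["e", "r"]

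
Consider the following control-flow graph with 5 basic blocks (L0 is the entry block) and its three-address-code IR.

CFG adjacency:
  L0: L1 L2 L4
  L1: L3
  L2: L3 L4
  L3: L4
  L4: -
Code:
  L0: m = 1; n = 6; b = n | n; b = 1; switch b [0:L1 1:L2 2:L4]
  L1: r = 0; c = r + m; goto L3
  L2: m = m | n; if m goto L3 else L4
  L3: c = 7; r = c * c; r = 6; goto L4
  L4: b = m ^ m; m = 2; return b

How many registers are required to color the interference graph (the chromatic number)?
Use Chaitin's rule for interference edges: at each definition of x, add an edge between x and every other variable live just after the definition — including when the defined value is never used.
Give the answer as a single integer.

Answer: 3

Analysis:
def/use:
  L0 def {b,m,n} use ∅
  L1 def {c,r} use {m}
  L2 def {m} use {m,n}
  L3 def {c,r} use ∅
  L4 def {b,m} use {m}

Live sets:
  L0: in=∅ out={m,n}
  L1: in={m} out={m}
  L2: in={m,n} out={m}
  L3: in={m} out={m}
  L4: in={m} out=∅

Conflict graph:
  b↔{m,n}
  c↔{m}
  m↔{b,c,n,r}
  n↔{b,m}
  r↔{m}

Chromatic number:
  {b,m,n} pairwise interfere (3-clique) ⇒ χ ≥ 3
  3-colouring: R0={m}  R1={b,c,r}  R2={n}
  χ = 3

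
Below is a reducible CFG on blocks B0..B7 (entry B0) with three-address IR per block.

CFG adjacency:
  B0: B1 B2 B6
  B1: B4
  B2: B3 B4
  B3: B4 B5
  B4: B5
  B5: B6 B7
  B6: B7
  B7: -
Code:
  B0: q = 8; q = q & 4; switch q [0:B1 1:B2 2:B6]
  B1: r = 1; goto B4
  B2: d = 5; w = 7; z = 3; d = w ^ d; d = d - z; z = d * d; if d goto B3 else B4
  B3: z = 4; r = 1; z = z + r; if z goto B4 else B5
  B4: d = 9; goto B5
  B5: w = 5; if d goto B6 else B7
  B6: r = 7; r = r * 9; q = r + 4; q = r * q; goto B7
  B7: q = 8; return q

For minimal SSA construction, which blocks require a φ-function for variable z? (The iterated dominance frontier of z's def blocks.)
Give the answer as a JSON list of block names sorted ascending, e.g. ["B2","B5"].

Answer: ["B4", "B5", "B6", "B7"]

Analysis:
idom tree: B1←B0 B2←B0 B3←B2 B4←B0 B5←B0 B6←B0 B7←B0
Dom∩ at merges:
  B4: preds {B1,B2,B3}: {B0,B1} ∩ {B0,B2} ∩ {B0,B2,B3} = {B0}; idom=B0
  B5: preds {B3,B4}: {B0,B2,B3} ∩ {B0,B4} = {B0}; idom=B0
  B6: preds {B0,B5}: {B0} ∩ {B0,B5} = {B0}; idom=B0
  B7: preds {B5,B6}: {B0,B5} ∩ {B0,B6} = {B0}; idom=B0

Frontier:
  join B4 pred B1: B1 stop@B0
  join B4 pred B2: B2 stop@B0
  join B4 pred B3: B3→B2 stop@B0
  join B5 pred B3: B3→B2 stop@B0
  join B5 pred B4: B4 stop@B0
  join B6 pred B0: · stop@B0
  join B6 pred B5: B5 stop@B0
  join B7 pred B5: B5 stop@B0
  join B7 pred B6: B6 stop@B0
  B0 → ∅
  B1 → {B4}
  B2 → {B4,B5}
  B3 → {B4,B5}
  B4 → {B5}
  B5 → {B6,B7}
  B6 → {B7}
  B7 → ∅

φ for z: defs {B2,B3}
  DF⁺ = {B4,B5,B6,B7}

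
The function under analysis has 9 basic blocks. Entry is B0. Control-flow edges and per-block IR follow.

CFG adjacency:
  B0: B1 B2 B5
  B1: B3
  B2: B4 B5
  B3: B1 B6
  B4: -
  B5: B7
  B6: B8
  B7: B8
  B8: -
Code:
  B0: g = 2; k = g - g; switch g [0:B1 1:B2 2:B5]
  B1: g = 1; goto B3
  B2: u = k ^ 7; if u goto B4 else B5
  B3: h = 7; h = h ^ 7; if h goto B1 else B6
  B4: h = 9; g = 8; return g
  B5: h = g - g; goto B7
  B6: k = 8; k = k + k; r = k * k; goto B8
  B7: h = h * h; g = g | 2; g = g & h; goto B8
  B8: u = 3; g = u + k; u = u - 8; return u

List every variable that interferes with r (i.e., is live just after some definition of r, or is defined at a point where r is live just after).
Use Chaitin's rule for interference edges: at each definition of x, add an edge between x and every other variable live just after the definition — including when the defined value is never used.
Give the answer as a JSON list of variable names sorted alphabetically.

Answer: ["k"]

Derivation:
def/use:
  B0: {g,k} / ∅
  B1: {g} / ∅
  B2: {u} / {k}
  B3: {h} / ∅
  B4: {g,h} / ∅
  B5: {h} / {g}
  B6: {k,r} / ∅
  B7: {g,h} / {g,h}
  B8: {g,u} / {k}

Backward fixpoint:
  B0 li=∅ lo={g,k}
  B1 li=∅ lo=∅
  B2 li={g,k} lo={g,k}
  B3 li=∅ lo=∅
  B4 li=∅ lo=∅
  B5 li={g,k} lo={g,h,k}
  B6 li=∅ lo={k}
  B7 li={g,h,k} lo={k}
  B8 li={k} lo=∅

Conflict graph:
  g↔{h,k,u}
  h↔{g,k}
  k↔{g,h,r,u}
  r↔{k}
  u↔{g,k}

N(r) = ["k"]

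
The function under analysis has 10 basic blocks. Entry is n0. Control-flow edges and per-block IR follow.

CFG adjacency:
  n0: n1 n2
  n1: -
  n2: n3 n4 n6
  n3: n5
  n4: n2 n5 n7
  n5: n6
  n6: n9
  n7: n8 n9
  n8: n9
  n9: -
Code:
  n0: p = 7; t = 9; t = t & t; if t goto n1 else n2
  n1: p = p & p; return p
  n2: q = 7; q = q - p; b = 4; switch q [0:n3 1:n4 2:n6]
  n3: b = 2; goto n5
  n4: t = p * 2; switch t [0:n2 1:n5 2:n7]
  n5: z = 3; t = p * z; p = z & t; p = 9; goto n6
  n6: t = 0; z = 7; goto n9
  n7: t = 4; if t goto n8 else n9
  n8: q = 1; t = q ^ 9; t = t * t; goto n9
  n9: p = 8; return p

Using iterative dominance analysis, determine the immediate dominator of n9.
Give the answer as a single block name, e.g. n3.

Answer: n2

Working:
idom tree: n1←n0 n2←n0 n3←n2 n4←n2 n5←n2 n6←n2 n7←n4 n8←n7 n9←n2
Dom∩ at merges:
  n2: preds {n0,n4}: {n0} ∩ {n0,n2,n4} = {n0}; idom=n0
  n5: preds {n3,n4}: {n0,n2,n3} ∩ {n0,n2,n4} = {n0,n2}; idom=n2
  n6: preds {n2,n5}: {n0,n2} ∩ {n0,n2,n5} = {n0,n2}; idom=n2
  n9: preds {n6,n7,n8}: {n0,n2,n6} ∩ {n0,n2,n4,n7} ∩ {n0,n2,n4,n7,n8} = {n0,n2}; idom=n2

idom(n9) = n2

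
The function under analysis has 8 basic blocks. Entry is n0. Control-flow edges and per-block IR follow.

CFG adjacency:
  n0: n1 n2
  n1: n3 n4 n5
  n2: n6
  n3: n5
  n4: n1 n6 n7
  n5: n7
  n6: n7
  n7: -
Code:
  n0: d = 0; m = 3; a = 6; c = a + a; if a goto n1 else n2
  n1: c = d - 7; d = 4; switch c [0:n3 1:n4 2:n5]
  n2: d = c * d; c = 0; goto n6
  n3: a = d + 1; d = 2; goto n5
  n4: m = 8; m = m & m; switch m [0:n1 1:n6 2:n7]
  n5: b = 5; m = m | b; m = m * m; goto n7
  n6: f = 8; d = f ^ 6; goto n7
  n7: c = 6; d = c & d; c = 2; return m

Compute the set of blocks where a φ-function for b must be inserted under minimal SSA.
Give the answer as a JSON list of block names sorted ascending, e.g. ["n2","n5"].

Answer: ["n7"]

Derivation:
idom tree: n1←n0 n2←n0 n3←n1 n4←n1 n5←n1 n6←n0 n7←n0
Dom∩ at merges:
  n1: preds {n0,n4}: {n0} ∩ {n0,n1,n4} = {n0}; idom=n0
  n5: preds {n1,n3}: {n0,n1} ∩ {n0,n1,n3} = {n0,n1}; idom=n1
  n6: preds {n2,n4}: {n0,n2} ∩ {n0,n1,n4} = {n0}; idom=n0
  n7: preds {n4,n5,n6}: {n0,n1,n4} ∩ {n0,n1,n5} ∩ {n0,n6} = {n0}; idom=n0

Frontier:
  n1←n0: walk · to n0
  n1←n4: walk n4→n1 to n0
  n5←n1: walk · to n1
  n5←n3: walk n3 to n1
  n6←n2: walk n2 to n0
  n6←n4: walk n4→n1 to n0
  n7←n4: walk n4→n1 to n0
  n7←n5: walk n5→n1 to n0
  n7←n6: walk n6 to n0
  n0: DF=∅
  n1: DF={n1,n6,n7}
  n2: DF={n6}
  n3: DF={n5}
  n4: DF={n1,n6,n7}
  n5: DF={n7}
  n6: DF={n7}
  n7: DF=∅

φ for b: defs {n5}
  DF⁺ = {n7}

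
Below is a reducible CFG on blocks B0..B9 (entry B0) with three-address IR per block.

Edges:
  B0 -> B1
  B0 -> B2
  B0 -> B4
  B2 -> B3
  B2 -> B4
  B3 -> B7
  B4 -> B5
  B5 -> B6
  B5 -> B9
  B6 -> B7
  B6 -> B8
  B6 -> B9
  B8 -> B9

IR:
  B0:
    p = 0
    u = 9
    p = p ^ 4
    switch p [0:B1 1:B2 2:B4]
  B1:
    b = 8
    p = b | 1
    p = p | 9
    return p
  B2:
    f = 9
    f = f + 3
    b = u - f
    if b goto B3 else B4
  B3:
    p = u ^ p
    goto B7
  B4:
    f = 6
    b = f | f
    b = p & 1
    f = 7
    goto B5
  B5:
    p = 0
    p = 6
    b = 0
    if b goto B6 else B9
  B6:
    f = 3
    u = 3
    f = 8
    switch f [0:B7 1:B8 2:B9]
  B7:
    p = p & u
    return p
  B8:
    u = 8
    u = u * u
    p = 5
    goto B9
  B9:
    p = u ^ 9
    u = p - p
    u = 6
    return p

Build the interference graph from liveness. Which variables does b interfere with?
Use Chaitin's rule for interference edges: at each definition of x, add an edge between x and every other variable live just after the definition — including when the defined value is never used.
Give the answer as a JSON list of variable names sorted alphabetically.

Answer: ["p", "u"]

Derivation:
Per-block:
  B0 def {p,u} use ∅
  B1 def {b,p} use ∅
  B2 def {b,f} use {u}
  B3 def {p} use {p,u}
  B4 def {b,f} use {p}
  B5 def {b,p} use ∅
  B6 def {f,u} use ∅
  B7 def {p} use {p,u}
  B8 def {p,u} use ∅
  B9 def {p,u} use {u}

Backward fixpoint:
  B0 li=∅ lo={p,u}
  B1 li=∅ lo=∅
  B2 li={p,u} lo={p,u}
  B3 li={p,u} lo={p,u}
  B4 li={p,u} lo={u}
  B5 li={u} lo={p,u}
  B6 li={p} lo={p,u}
  B7 li={p,u} lo=∅
  B8 li=∅ lo={u}
  B9 li={u} lo=∅

Interfere edges:
  b — {p,u}
  f — {p,u}
  p — {b,f,u}
  u — {b,f,p}

N(b) = ["p", "u"]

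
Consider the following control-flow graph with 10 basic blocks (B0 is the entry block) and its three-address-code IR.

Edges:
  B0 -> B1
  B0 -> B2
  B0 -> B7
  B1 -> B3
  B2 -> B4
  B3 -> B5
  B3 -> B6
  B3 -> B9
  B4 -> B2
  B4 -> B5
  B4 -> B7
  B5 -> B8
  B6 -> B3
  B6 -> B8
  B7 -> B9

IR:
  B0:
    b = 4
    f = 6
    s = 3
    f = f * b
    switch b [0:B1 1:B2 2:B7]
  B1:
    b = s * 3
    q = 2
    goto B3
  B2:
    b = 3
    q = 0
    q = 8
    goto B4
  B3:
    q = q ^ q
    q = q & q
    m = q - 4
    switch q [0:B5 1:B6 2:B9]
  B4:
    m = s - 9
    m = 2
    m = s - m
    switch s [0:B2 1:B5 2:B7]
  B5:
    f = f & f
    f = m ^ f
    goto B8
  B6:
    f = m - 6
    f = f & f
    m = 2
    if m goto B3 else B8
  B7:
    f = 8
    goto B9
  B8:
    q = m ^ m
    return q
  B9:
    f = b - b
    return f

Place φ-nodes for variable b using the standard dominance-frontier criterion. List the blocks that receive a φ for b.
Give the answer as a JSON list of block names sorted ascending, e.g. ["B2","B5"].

Answer: ["B2", "B5", "B7", "B8", "B9"]

Analysis:
idom tree: B1←B0 B2←B0 B3←B1 B4←B2 B5←B0 B6←B3 B7←B0 B8←B0 B9←B0
Dom∩ at merges:
  B2: preds {B0,B4}: {B0} ∩ {B0,B2,B4} = {B0}; idom=B0
  B3: preds {B1,B6}: {B0,B1} ∩ {B0,B1,B3,B6} = {B0,B1}; idom=B1
  B5: preds {B3,B4}: {B0,B1,B3} ∩ {B0,B2,B4} = {B0}; idom=B0
  B7: preds {B0,B4}: {B0} ∩ {B0,B2,B4} = {B0}; idom=B0
  B8: preds {B5,B6}: {B0,B5} ∩ {B0,B1,B3,B6} = {B0}; idom=B0
  B9: preds {B3,B7}: {B0,B1,B3} ∩ {B0,B7} = {B0}; idom=B0

DF derivation:
  B2←B0: walk · to B0
  B2←B4: walk B4→B2 to B0
  B3←B1: walk · to B1
  B3←B6: walk B6→B3 to B1
  B5←B3: walk B3→B1 to B0
  B5←B4: walk B4→B2 to B0
  B7←B0: walk · to B0
  B7←B4: walk B4→B2 to B0
  B8←B5: walk B5 to B0
  B8←B6: walk B6→B3→B1 to B0
  B9←B3: walk B3→B1 to B0
  B9←B7: walk B7 to B0
  DF(B0)=∅
  DF(B1)={B5,B8,B9}
  DF(B2)={B2,B5,B7}
  DF(B3)={B3,B5,B8,B9}
  DF(B4)={B2,B5,B7}
  DF(B5)={B8}
  DF(B6)={B3,B8}
  DF(B7)={B9}
  DF(B8)=∅
  DF(B9)=∅

φ for b: defs {B0,B1,B2}
  DF⁺ = {B2,B5,B7,B8,B9}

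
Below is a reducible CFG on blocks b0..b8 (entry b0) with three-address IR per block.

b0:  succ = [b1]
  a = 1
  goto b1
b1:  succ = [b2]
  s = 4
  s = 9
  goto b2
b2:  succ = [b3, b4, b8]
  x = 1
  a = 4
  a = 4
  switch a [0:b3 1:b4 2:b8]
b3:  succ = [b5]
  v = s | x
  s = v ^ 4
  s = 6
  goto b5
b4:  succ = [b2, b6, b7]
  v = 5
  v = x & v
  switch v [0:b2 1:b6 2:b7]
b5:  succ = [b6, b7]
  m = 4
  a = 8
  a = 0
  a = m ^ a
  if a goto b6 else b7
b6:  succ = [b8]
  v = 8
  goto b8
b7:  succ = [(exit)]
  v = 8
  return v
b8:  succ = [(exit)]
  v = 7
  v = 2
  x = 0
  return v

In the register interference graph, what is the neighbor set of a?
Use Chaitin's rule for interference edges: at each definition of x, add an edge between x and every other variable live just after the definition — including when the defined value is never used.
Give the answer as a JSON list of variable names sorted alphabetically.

Answer: ["m", "s", "x"]

Analysis:
def/use:
  b0: def={a} ue=∅
  b1: def={s} ue=∅
  b2: def={a,x} ue=∅
  b3: def={s,v} ue={s,x}
  b4: def={v} ue={x}
  b5: def={a,m} ue=∅
  b6: def={v} ue=∅
  b7: def={v} ue=∅
  b8: def={v,x} ue=∅

Live sets:
  b0 li=∅ lo=∅
  b1 li=∅ lo={s}
  b2 li={s} lo={s,x}
  b3 li={s,x} lo=∅
  b4 li={s,x} lo={s}
  b5 li=∅ lo=∅
  b6 li=∅ lo=∅
  b7 li=∅ lo=∅
  b8 li=∅ lo=∅

Interfere edges:
  a: {m,s,x}
  m: {a}
  s: {a,v,x}
  v: {s,x}
  x: {a,s,v}

N(a) = ["m", "s", "x"]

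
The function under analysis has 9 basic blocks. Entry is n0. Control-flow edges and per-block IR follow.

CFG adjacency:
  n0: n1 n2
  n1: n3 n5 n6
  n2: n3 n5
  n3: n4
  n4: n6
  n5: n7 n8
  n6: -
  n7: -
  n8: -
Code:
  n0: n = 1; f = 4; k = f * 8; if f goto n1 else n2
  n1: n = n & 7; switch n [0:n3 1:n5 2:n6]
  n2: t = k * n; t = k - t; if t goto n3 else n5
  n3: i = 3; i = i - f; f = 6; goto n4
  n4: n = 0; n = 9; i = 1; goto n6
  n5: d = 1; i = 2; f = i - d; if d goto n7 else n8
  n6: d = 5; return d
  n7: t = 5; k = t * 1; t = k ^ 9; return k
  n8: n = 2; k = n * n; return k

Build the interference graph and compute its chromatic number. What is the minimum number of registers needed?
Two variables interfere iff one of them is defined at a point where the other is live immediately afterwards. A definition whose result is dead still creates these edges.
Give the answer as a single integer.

Answer: 3

Derivation:
Block summaries:
  n0: {f,k,n} / ∅
  n1: {n} / {n}
  n2: {t} / {k,n}
  n3: {f,i} / {f}
  n4: {i,n} / ∅
  n5: {d,f,i} / ∅
  n6: {d} / ∅
  n7: {k,t} / ∅
  n8: {k,n} / ∅

Backward fixpoint:
  live n0: ∅→{f,k,n}
  live n1: {f,n}→{f}
  live n2: {f,k,n}→{f}
  live n3: {f}→∅
  live n4: ∅→∅
  live n5: ∅→∅
  live n6: ∅→∅
  live n7: ∅→∅
  live n8: ∅→∅

Interference:
  d: {f,i}
  f: {d,i,k,n,t}
  i: {d,f}
  k: {f,n,t}
  n: {f,k}
  t: {f,k}

Chromatic number:
  clique {d,f,i} ⇒ need ≥ 3
  assign d→c1 f→c0 i→c2 k→c1 n→c2 t→c2 — no edge inside a register ⇒ χ ≤ 3
  χ = 3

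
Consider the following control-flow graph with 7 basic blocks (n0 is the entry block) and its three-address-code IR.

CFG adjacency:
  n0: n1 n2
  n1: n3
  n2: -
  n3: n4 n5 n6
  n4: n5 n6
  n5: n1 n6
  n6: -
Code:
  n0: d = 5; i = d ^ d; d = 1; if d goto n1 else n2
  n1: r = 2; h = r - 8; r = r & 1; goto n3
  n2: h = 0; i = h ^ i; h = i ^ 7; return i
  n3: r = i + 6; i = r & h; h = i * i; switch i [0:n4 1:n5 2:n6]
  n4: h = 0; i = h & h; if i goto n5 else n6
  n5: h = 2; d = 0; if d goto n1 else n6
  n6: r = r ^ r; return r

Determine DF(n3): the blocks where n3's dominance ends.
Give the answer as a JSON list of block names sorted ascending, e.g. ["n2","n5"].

Answer: ["n1"]

Working:
idom tree: n1←n0 n2←n0 n3←n1 n4←n3 n5←n3 n6←n3
Dom at joins:
  n1: preds {n0,n5}: {n0} ∩ {n0,n1,n3,n5} = {n0}; idom=n0
  n5: preds {n3,n4}: {n0,n1,n3} ∩ {n0,n1,n3,n4} = {n0,n1,n3}; idom=n3
  n6: preds {n3,n4,n5}: {n0,n1,n3} ∩ {n0,n1,n3,n4} ∩ {n0,n1,n3,n5} = {n0,n1,n3}; idom=n3

DF derivation:
  join n1 pred n0: · stop@n0
  join n1 pred n5: n5→n3→n1 stop@n0
  join n5 pred n3: · stop@n3
  join n5 pred n4: n4 stop@n3
  join n6 pred n3: · stop@n3
  join n6 pred n4: n4 stop@n3
  join n6 pred n5: n5 stop@n3
  n0: DF=∅
  n1: DF={n1}
  n2: DF=∅
  n3: DF={n1}
  n4: DF={n5,n6}
  n5: DF={n1,n6}
  n6: DF=∅

DF(n3) = ["n1"]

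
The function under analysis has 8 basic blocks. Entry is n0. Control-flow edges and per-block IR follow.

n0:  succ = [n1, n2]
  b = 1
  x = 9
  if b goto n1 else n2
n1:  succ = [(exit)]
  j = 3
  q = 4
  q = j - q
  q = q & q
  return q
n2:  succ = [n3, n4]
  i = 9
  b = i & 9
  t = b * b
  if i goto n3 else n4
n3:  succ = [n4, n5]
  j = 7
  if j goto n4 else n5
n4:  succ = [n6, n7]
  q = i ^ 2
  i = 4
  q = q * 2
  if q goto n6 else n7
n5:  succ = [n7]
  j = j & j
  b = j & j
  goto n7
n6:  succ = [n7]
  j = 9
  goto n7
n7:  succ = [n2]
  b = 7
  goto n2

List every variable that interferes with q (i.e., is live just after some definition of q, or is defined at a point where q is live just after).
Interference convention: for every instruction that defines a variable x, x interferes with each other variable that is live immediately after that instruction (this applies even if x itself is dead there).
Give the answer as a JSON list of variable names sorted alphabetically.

def/use:
  n0: def={b,x} ue=∅
  n1: def={j,q} ue=∅
  n2: def={b,i,t} ue=∅
  n3: def={j} ue=∅
  n4: def={i,q} ue={i}
  n5: def={b,j} ue={j}
  n6: def={j} ue=∅
  n7: def={b} ue=∅

Backward fixpoint:
  live n0: ∅→∅
  live n1: ∅→∅
  live n2: ∅→{i}
  live n3: {i}→{i,j}
  live n4: {i}→∅
  live n5: {j}→∅
  live n6: ∅→∅
  live n7: ∅→∅

Interference:
  b: {i,x}
  i: {b,j,q,t}
  j: {i,q}
  q: {i,j}
  t: {i}
  x: {b}

N(q) = ["i", "j"]

Answer: ["i", "j"]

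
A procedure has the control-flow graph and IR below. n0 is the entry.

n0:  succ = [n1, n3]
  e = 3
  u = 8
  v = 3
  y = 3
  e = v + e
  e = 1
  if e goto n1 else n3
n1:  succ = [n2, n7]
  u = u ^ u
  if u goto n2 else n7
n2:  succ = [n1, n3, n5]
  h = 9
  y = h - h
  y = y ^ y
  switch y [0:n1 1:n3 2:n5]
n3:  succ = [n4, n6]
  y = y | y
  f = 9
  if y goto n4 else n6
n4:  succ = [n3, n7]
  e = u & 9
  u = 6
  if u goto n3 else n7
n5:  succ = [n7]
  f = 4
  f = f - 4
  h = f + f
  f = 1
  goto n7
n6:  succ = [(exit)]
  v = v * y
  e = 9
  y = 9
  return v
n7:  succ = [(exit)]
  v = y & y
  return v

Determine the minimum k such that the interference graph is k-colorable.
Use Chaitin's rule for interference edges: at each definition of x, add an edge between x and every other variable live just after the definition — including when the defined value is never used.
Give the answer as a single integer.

def/use:
  n0 def {e,u,v,y} use ∅
  n1 def {u} use {u}
  n2 def {h,y} use ∅
  n3 def {f,y} use {y}
  n4 def {e,u} use {u}
  n5 def {f,h} use ∅
  n6 def {e,v,y} use {v,y}
  n7 def {v} use {y}

Liveness:
  live n0: ∅→{u,v,y}
  live n1: {u,v,y}→{u,v,y}
  live n2: {u,v}→{u,v,y}
  live n3: {u,v,y}→{u,v,y}
  live n4: {u,v,y}→{u,v,y}
  live n5: {y}→{y}
  live n6: {v,y}→∅
  live n7: {y}→∅

Interfere edges:
  e — {u,v,y}
  f — {u,v,y}
  h — {u,v,y}
  u — {e,f,h,v,y}
  v — {e,f,h,u,y}
  y — {e,f,h,u,v}

Colouring:
  clique {e,u,v,y} ⇒ need ≥ 4
  assign e→R3 f→R3 h→R3 u→R0 v→R1 y→R2 — no edge inside a register ⇒ χ ≤ 4
  χ = 4

Answer: 4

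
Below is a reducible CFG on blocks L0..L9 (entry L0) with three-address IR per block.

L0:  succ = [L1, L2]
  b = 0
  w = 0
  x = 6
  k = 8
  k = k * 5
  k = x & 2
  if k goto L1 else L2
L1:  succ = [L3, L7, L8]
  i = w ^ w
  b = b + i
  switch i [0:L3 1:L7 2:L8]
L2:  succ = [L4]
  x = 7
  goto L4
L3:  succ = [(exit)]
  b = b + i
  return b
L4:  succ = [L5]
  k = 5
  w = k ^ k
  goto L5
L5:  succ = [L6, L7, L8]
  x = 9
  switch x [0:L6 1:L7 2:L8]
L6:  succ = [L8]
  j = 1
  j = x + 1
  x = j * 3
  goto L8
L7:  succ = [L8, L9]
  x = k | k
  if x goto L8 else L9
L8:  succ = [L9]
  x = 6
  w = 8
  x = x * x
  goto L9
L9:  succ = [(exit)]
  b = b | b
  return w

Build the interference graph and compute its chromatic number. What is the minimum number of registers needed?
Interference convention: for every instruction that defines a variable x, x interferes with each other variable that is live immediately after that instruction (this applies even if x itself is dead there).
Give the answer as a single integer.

Per-block:
  L0: {b,k,w,x} / ∅
  L1: {b,i} / {b,w}
  L2: {x} / ∅
  L3: {b} / {b,i}
  L4: {k,w} / ∅
  L5: {x} / ∅
  L6: {j,x} / {x}
  L7: {x} / {k}
  L8: {w,x} / ∅
  L9: {b} / {b,w}

Backward fixpoint:
  L0: in=∅ out={b,k,w}
  L1: in={b,k,w} out={b,i,k,w}
  L2: in={b} out={b}
  L3: in={b,i} out=∅
  L4: in={b} out={b,k,w}
  L5: in={b,k,w} out={b,k,w,x}
  L6: in={b,x} out={b}
  L7: in={b,k,w} out={b,w}
  L8: in={b} out={b,w}
  L9: in={b,w} out=∅

Interference:
  b↔{i,j,k,w,x}
  i↔{b,k,w}
  j↔{b,x}
  k↔{b,i,w,x}
  w↔{b,i,k,x}
  x↔{b,j,k,w}

Chromatic number:
  {b,i,k,w} pairwise interfere (4-clique) ⇒ χ ≥ 4
  assign b→r0 i→r3 j→r1 k→r1 w→r2 x→r3 — no edge inside a register ⇒ χ ≤ 4
  χ = 4

Answer: 4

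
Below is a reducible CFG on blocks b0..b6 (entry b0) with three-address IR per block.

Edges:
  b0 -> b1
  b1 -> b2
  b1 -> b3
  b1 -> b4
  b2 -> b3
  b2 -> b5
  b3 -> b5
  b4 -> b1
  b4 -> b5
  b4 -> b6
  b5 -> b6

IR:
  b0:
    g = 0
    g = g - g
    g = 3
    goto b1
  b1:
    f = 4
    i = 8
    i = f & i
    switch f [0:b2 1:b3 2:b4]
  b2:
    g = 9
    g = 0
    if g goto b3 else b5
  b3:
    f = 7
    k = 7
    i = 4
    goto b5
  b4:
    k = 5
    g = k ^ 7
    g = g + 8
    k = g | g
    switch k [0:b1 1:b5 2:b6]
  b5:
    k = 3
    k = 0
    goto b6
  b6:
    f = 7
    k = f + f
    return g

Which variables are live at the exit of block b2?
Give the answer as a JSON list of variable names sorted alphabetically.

Answer: ["g"]

Derivation:
Per-block:
  b0: {g} / ∅
  b1: {f,i} / ∅
  b2: {g} / ∅
  b3: {f,i,k} / ∅
  b4: {g,k} / ∅
  b5: {k} / ∅
  b6: {f,k} / {g}

Liveness:
  b0: in=∅ out={g}
  b1: in={g} out={g}
  b2: in=∅ out={g}
  b3: in={g} out={g}
  b4: in=∅ out={g}
  b5: in={g} out={g}
  b6: in={g} out=∅

live-out(b2) = ["g"]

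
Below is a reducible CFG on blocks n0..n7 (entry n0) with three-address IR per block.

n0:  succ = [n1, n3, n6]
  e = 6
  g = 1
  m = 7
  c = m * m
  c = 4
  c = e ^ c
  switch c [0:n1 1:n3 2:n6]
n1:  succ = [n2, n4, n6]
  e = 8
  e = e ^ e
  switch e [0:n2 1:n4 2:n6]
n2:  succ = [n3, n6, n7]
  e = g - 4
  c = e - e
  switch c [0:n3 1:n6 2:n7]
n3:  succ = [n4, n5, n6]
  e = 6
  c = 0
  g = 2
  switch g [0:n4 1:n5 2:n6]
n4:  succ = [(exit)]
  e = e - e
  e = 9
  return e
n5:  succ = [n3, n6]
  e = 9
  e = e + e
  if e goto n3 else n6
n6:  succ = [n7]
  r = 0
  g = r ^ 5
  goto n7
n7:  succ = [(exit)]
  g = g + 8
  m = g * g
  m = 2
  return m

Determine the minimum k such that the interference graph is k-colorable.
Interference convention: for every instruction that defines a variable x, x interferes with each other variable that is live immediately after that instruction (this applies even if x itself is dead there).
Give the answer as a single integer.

Block summaries:
  n0 def {c,e,g,m} use ∅
  n1 def {e} use ∅
  n2 def {c,e} use {g}
  n3 def {c,e,g} use ∅
  n4 def {e} use {e}
  n5 def {e} use ∅
  n6 def {g,r} use ∅
  n7 def {g,m} use {g}

Live sets:
  n0: in=∅ out={g}
  n1: in={g} out={e,g}
  n2: in={g} out={g}
  n3: in=∅ out={e}
  n4: in={e} out=∅
  n5: in=∅ out=∅
  n6: in=∅ out={g}
  n7: in={g} out=∅

Interfere edges:
  c↔{e,g}
  e↔{c,g,m}
  g↔{c,e,m}
  m↔{e,g}
  r↔∅

Chromatic number:
  lower bound: {c,e,g} mutually conflict ⇒ χ ≥ 3
  assign c→c2 e→c0 g→c1 m→c2 r→c0 — no edge inside a register ⇒ χ ≤ 3
  χ = 3

Answer: 3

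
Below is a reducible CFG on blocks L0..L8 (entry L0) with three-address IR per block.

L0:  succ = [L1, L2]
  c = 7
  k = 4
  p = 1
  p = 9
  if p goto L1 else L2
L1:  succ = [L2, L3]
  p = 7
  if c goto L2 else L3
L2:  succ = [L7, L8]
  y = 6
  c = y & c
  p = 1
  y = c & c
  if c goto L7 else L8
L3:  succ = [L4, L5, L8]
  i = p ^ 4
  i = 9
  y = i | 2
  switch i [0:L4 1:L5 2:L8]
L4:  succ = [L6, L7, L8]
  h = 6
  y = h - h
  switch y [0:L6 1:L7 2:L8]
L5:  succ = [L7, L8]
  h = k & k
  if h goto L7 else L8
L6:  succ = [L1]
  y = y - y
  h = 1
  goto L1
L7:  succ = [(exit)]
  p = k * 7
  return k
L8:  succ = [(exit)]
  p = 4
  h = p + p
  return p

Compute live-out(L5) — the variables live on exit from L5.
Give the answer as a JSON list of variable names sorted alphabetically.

Per-block:
  L0: {c,k,p} / ∅
  L1: {p} / {c}
  L2: {c,p,y} / {c}
  L3: {i,y} / {p}
  L4: {h,y} / ∅
  L5: {h} / {k}
  L6: {h,y} / {y}
  L7: {p} / {k}
  L8: {h,p} / ∅

Liveness:
  L0 li=∅ lo={c,k}
  L1 li={c,k} lo={c,k,p}
  L2 li={c,k} lo={k}
  L3 li={c,k,p} lo={c,k}
  L4 li={c,k} lo={c,k,y}
  L5 li={k} lo={k}
  L6 li={c,k,y} lo={c,k}
  L7 li={k} lo=∅
  L8 li=∅ lo=∅

live-out(L5) = ["k"]

Answer: ["k"]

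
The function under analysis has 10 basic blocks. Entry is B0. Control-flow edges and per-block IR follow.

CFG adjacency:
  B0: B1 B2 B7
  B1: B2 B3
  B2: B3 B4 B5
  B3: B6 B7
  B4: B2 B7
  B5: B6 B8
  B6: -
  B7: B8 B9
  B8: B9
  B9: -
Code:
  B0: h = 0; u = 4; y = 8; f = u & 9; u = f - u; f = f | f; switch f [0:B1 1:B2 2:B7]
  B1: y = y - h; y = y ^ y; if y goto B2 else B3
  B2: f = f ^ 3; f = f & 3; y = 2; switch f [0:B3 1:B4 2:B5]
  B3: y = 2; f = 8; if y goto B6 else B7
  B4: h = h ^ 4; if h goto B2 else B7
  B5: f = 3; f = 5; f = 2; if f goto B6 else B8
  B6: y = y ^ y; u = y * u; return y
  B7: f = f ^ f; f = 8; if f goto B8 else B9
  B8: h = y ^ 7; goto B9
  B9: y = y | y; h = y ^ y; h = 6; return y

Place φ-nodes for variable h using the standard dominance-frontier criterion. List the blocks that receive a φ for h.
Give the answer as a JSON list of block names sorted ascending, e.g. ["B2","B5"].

idom tree: B1←B0 B2←B0 B3←B0 B4←B2 B5←B2 B6←B0 B7←B0 B8←B0 B9←B0
Dom at joins:
  B2: preds {B0,B1,B4}: {B0} ∩ {B0,B1} ∩ {B0,B2,B4} = {B0}; idom=B0
  B3: preds {B1,B2}: {B0,B1} ∩ {B0,B2} = {B0}; idom=B0
  B6: preds {B3,B5}: {B0,B3} ∩ {B0,B2,B5} = {B0}; idom=B0
  B7: preds {B0,B3,B4}: {B0} ∩ {B0,B3} ∩ {B0,B2,B4} = {B0}; idom=B0
  B8: preds {B5,B7}: {B0,B2,B5} ∩ {B0,B7} = {B0}; idom=B0
  B9: preds {B7,B8}: {B0,B7} ∩ {B0,B8} = {B0}; idom=B0

Frontier:
  join B2 pred B0: · stop@B0
  join B2 pred B1: B1 stop@B0
  join B2 pred B4: B4→B2 stop@B0
  join B3 pred B1: B1 stop@B0
  join B3 pred B2: B2 stop@B0
  join B6 pred B3: B3 stop@B0
  join B6 pred B5: B5→B2 stop@B0
  join B7 pred B0: · stop@B0
  join B7 pred B3: B3 stop@B0
  join B7 pred B4: B4→B2 stop@B0
  join B8 pred B5: B5→B2 stop@B0
  join B8 pred B7: B7 stop@B0
  join B9 pred B7: B7 stop@B0
  join B9 pred B8: B8 stop@B0
  B0 → ∅
  B1 → {B2,B3}
  B2 → {B2,B3,B6,B7,B8}
  B3 → {B6,B7}
  B4 → {B2,B7}
  B5 → {B6,B8}
  B6 → ∅
  B7 → {B8,B9}
  B8 → {B9}
  B9 → ∅

φ for h: defs {B0,B4,B8,B9}
  DF⁺ = {B2,B3,B6,B7,B8,B9}

Answer: ["B2", "B3", "B6", "B7", "B8", "B9"]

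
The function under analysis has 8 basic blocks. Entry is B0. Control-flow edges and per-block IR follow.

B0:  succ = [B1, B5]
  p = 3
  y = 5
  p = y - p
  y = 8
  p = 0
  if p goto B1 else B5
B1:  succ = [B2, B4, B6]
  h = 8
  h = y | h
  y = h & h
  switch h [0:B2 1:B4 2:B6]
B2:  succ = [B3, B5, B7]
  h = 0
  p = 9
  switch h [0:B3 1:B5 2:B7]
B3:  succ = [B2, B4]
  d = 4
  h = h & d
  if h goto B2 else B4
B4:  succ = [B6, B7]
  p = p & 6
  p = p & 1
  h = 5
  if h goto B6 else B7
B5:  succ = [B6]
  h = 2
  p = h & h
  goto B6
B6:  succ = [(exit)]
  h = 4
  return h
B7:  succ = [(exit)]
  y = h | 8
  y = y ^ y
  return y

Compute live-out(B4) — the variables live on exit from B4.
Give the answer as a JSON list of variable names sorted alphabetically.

def/use:
  B0: {p,y} / ∅
  B1: {h,y} / {y}
  B2: {h,p} / ∅
  B3: {d,h} / {h}
  B4: {h,p} / {p}
  B5: {h,p} / ∅
  B6: {h} / ∅
  B7: {y} / {h}

Liveness:
  B0 li=∅ lo={p,y}
  B1 li={p,y} lo={p}
  B2 li=∅ lo={h,p}
  B3 li={h,p} lo={p}
  B4 li={p} lo={h}
  B5 li=∅ lo=∅
  B6 li=∅ lo=∅
  B7 li={h} lo=∅

live-out(B4) = ["h"]

Answer: ["h"]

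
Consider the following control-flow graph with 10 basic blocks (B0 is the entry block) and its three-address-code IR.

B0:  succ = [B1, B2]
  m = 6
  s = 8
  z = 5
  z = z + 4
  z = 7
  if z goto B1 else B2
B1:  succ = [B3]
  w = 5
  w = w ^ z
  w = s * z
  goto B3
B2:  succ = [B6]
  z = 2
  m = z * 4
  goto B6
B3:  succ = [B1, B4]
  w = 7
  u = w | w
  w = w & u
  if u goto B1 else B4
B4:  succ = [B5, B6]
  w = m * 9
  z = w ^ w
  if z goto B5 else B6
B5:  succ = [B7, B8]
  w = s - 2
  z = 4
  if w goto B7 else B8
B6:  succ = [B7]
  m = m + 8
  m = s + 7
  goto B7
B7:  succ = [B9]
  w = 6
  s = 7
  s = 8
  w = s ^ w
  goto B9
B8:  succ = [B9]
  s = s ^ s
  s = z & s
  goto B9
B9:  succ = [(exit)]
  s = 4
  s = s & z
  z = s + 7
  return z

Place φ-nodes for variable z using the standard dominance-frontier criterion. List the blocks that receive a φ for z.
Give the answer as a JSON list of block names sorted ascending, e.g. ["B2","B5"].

idom tree: B1←B0 B2←B0 B3←B1 B4←B3 B5←B4 B6←B0 B7←B0 B8←B5 B9←B0
Dom at joins:
  B1: preds {B0,B3}: {B0} ∩ {B0,B1,B3} = {B0}; idom=B0
  B6: preds {B2,B4}: {B0,B2} ∩ {B0,B1,B3,B4} = {B0}; idom=B0
  B7: preds {B5,B6}: {B0,B1,B3,B4,B5} ∩ {B0,B6} = {B0}; idom=B0
  B9: preds {B7,B8}: {B0,B7} ∩ {B0,B1,B3,B4,B5,B8} = {B0}; idom=B0

DF derivation:
  B1←B0: walk · to B0
  B1←B3: walk B3→B1 to B0
  B6←B2: walk B2 to B0
  B6←B4: walk B4→B3→B1 to B0
  B7←B5: walk B5→B4→B3→B1 to B0
  B7←B6: walk B6 to B0
  B9←B7: walk B7 to B0
  B9←B8: walk B8→B5→B4→B3→B1 to B0
  B0: DF=∅
  B1: DF={B1,B6,B7,B9}
  B2: DF={B6}
  B3: DF={B1,B6,B7,B9}
  B4: DF={B6,B7,B9}
  B5: DF={B7,B9}
  B6: DF={B7}
  B7: DF={B9}
  B8: DF={B9}
  B9: DF=∅

φ for z: defs {B0,B2,B4,B5,B9}
  DF⁺ = {B6,B7,B9}

Answer: ["B6", "B7", "B9"]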